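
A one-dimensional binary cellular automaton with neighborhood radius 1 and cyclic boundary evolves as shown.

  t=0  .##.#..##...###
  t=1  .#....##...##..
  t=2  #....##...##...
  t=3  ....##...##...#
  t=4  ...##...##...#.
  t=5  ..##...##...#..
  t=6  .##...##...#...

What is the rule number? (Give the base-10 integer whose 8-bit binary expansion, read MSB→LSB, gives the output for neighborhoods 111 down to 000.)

10

  ### -> .   bit 7 = 0  t=0,i=13
  ##. -> .   bit 6 = 0  t=0,i=2
  #.# -> .   bit 5 = 0  t=0,i=0
  #.. -> .   bit 4 = 0  t=0,i=5
  .## -> #   bit 3 = 1  t=0,i=1
  .#. -> .   bit 2 = 0  t=0,i=4
  ..# -> #   bit 1 = 1  t=0,i=6
  ... -> .   bit 0 = 0  t=0,i=10
  bits 00001010 = 10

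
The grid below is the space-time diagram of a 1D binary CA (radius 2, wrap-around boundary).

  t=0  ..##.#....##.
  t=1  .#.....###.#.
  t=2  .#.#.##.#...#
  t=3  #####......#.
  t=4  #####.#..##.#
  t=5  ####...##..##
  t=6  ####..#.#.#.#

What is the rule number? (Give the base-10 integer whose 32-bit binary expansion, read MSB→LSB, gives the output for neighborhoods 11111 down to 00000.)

  #####|#  b31=1 t=3,i=2
  ####.|#  b30=1 t=3,i=3
  ###.#|.  b29=0 t=1,i=9
  ###..|#  b28=1 t=3,i=4
  ##.##|#  b27=1 t=4,i=11
  ##.#.|.  b26=0 t=0,i=4
  ##..#|.  b25=0 t=5,i=9
  ##...|.  b24=0 t=0,i=12
  #.###|#  b23=1 t=3,i=0
  #.##.|.  b22=0 t=2,i=5
  #.#.#|#  b21=1 t=2,i=1
  #.#..|.  b20=0 t=0,i=5
  #..##|#  b19=1 t=4,i=8
  #..#.|.  b18=0 t=1,i=0
  #...#|.  b17=0 t=0,i=0
  #....|#  b16=1 t=0,i=7
  .####|#  b15=1 t=3,i=1
  .###.|#  b14=1 t=1,i=8
  .##.#|.  b13=0 t=0,i=3
  .##..|#  b12=1 t=0,i=11
  .#.##|#  b11=1 t=2,i=4
  .#.#.|#  b10=1 t=2,i=0
  .#..#|#  b9=1 t=1,i=12
  .#...|.  b8=0 t=0,i=6
  ..###|.  b7=0 t=1,i=7
  ..##.|.  b6=0 t=0,i=2
  ..#.#|.  b5=0 t=2,i=12
  ..#..|#  b4=1 t=1,i=1
  ...##|#  b3=1 t=0,i=1
  ...#.|#  b2=1 t=2,i=11
  ....#|#  b1=1 t=0,i=8
  .....|.  b0=0 t=1,i=4
  bits 11011000101010011101111000011110 = 3635011102

3635011102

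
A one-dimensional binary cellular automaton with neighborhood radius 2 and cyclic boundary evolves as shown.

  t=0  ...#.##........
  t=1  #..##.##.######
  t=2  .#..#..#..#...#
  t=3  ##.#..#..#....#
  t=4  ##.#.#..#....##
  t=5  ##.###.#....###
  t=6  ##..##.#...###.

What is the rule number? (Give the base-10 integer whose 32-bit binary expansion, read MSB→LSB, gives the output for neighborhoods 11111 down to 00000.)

  nb #####: next=.  (t=1,i=11, bit31=0)
  nb ####.: next=#  (t=1,i=14, bit30=1)
  nb ###.#: next=#  (t=3,i=1, bit29=1)
  nb ###..: next=.  (t=1,i=0, bit28=0)
  nb ##.##: next=.  (t=1,i=5, bit27=0)
  nb ##.#.: next=.  (t=3,i=2, bit26=0)
  nb ##..#: next=#  (t=1,i=1, bit25=1)
  nb ##...: next=#  (t=0,i=7, bit24=1)
  nb #.###: next=.  (t=1,i=9, bit23=0)
  nb #.##.: next=.  (t=0,i=5, bit22=0)
  nb #.#.#: next=#  (t=4,i=3, bit21=1)
  nb #.#..: next=#  (t=2,i=1, bit20=1)
  nb #..##: next=.  (t=1,i=2, bit19=0)
  nb #..#.: next=#  (t=2,i=3, bit18=1)
  nb #...#: next=.  (t=2,i=12, bit17=0)
  nb #....: next=.  (t=0,i=8, bit16=0)
  nb .####: next=#  (t=1,i=10, bit15=1)
  nb .###.: next=#  (t=3,i=0, bit14=1)
  nb .##.#: next=#  (t=1,i=4, bit13=1)
  nb .##..: next=#  (t=0,i=6, bit12=1)
  nb .#.##: next=#  (t=0,i=4, bit11=1)
  nb .#.#.: next=#  (t=2,i=0, bit10=1)
  nb .#..#: next=.  (t=2,i=2, bit9=0)
  nb .#...: next=.  (t=2,i=11, bit8=0)
  nb ..###: next=#  (t=3,i=14, bit7=1)
  nb ..##.: next=.  (t=1,i=3, bit6=0)
  nb ..#.#: next=#  (t=0,i=3, bit5=1)
  nb ..#..: next=.  (t=2,i=4, bit4=0)
  nb ...##: next=#  (t=3,i=13, bit3=1)
  nb ...#.: next=.  (t=0,i=2, bit2=0)
  nb ....#: next=.  (t=0,i=1, bit1=0)
  nb .....: next=#  (t=0,i=0, bit0=1)
  bits 01100011001101001111110010101001 = 1664416937

1664416937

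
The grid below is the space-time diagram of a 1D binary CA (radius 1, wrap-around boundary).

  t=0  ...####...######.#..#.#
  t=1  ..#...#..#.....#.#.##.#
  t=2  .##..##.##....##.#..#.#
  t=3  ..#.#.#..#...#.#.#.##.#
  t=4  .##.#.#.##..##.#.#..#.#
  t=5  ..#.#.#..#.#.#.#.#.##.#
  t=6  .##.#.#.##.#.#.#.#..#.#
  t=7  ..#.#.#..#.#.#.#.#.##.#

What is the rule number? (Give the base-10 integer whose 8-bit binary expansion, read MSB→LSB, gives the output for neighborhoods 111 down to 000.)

  nb ###: next=.  (t=0,i=4, bit7=0)
  nb ##.: next=#  (t=0,i=6, bit6=1)
  nb #.#: next=.  (t=0,i=16, bit5=0)
  nb #..: next=.  (t=0,i=0, bit4=0)
  nb .##: next=.  (t=0,i=3, bit3=0)
  nb .#.: next=#  (t=0,i=17, bit2=1)
  nb ..#: next=#  (t=0,i=2, bit1=1)
  nb ...: next=.  (t=0,i=1, bit0=0)
  bits 01000110 = 70

70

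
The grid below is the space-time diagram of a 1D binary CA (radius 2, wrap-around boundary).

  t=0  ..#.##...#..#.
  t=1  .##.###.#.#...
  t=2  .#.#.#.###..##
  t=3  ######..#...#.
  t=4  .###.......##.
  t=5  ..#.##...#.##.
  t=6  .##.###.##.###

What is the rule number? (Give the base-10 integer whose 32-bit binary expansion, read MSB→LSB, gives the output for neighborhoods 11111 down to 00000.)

  ##### -> #   bit 31 = 1  t=3,i=2
  ####. -> .   bit 30 = 0  t=3,i=4
  ###.# -> .   bit 29 = 0  t=1,i=6
  ###.. -> .   bit 28 = 0  t=2,i=9
  ##.## -> #   bit 27 = 1  t=1,i=3
  ##.#. -> #   bit 26 = 1  t=1,i=7
  ##..# -> .   bit 25 = 0  t=2,i=10
  ##... -> #   bit 24 = 1  t=0,i=6
  #.### -> .   bit 23 = 0  t=1,i=4
  #.##. -> #   bit 22 = 1  t=0,i=4
  #.#.# -> #   bit 21 = 1  t=1,i=8
  #.#.. -> .   bit 20 = 0  t=1,i=10
  #..## -> .   bit 19 = 0  t=2,i=11
  #..#. -> .   bit 18 = 0  t=0,i=11
  #...# -> .   bit 17 = 0  t=0,i=0
  #.... -> #   bit 16 = 1  t=1,i=12
  .#### -> #   bit 15 = 1  t=3,i=1
  .###. -> #   bit 14 = 1  t=1,i=5
  .##.# -> .   bit 13 = 0  t=1,i=2
  .##.. -> #   bit 12 = 1  t=0,i=5
  .#.## -> .   bit 11 = 0  t=0,i=3
  .#.#. -> #   bit 10 = 1  t=1,i=9
  .#..# -> #   bit 9 = 1  t=0,i=10
  .#... -> .   bit 8 = 0  t=0,i=13
  ..### -> .   bit 7 = 0  t=4,i=1
  ..##. -> #   bit 6 = 1  t=1,i=1
  ..#.# -> #   bit 5 = 1  t=0,i=2
  ..#.. -> .   bit 4 = 0  t=0,i=9
  ...## -> .   bit 3 = 0  t=1,i=0
  ...#. -> #   bit 2 = 1  t=0,i=1
  ....# -> #   bit 1 = 1  t=1,i=13
  ..... -> .   bit 0 = 0  t=4,i=6
  bits 10001101011000011101011001100110 = 2371999334

2371999334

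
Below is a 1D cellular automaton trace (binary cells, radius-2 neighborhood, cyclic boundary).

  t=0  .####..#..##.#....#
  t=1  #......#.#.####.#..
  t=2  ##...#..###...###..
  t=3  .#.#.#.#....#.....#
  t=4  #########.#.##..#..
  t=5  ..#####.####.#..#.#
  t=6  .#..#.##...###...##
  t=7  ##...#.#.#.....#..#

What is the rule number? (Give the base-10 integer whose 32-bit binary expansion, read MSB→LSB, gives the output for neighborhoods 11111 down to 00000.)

  nb #####: next=#  (t=4,i=2, bit31=1)
  nb ####.: next=.  (t=0,i=3, bit30=0)
  nb ###.#: next=#  (t=1,i=14, bit29=1)
  nb ###..: next=.  (t=0,i=4, bit28=0)
  nb ##.##: next=#  (t=5,i=7, bit27=1)
  nb ##.#.: next=#  (t=0,i=12, bit26=1)
  nb ##..#: next=.  (t=0,i=5, bit25=0)
  nb ##...: next=.  (t=2,i=2, bit24=0)
  nb #.###: next=.  (t=0,i=1, bit23=0)
  nb #.##.: next=.  (t=4,i=12, bit22=0)
  nb #.#.#: next=#  (t=1,i=9, bit21=1)
  nb #.#..: next=#  (t=0,i=13, bit20=1)
  nb #..##: next=#  (t=0,i=9, bit19=1)
  nb #..#.: next=.  (t=0,i=6, bit18=0)
  nb #...#: next=#  (t=2,i=3, bit17=1)
  nb #....: next=.  (t=0,i=15, bit16=0)
  nb .####: next=.  (t=0,i=2, bit15=0)
  nb .###.: next=.  (t=2,i=9, bit14=0)
  nb .##.#: next=#  (t=0,i=11, bit13=1)
  nb .##..: next=#  (t=2,i=1, bit12=1)
  nb .#.##: next=#  (t=0,i=0, bit11=1)
  nb .#.#.: next=#  (t=1,i=8, bit10=1)
  nb .#..#: next=.  (t=0,i=8, bit9=0)
  nb .#...: next=#  (t=0,i=14, bit8=1)
  nb ..###: next=.  (t=2,i=8, bit7=0)
  nb ..##.: next=.  (t=0,i=10, bit6=0)
  nb ..#.#: next=.  (t=0,i=18, bit5=0)
  nb ..#..: next=#  (t=0,i=7, bit4=1)
  nb ...##: next=.  (t=2,i=13, bit3=0)
  nb ...#.: next=.  (t=0,i=17, bit2=0)
  nb ....#: next=#  (t=0,i=16, bit1=1)
  nb .....: next=.  (t=1,i=3, bit0=0)
  bits 10101100001110100011110100010010 = 2889497874

2889497874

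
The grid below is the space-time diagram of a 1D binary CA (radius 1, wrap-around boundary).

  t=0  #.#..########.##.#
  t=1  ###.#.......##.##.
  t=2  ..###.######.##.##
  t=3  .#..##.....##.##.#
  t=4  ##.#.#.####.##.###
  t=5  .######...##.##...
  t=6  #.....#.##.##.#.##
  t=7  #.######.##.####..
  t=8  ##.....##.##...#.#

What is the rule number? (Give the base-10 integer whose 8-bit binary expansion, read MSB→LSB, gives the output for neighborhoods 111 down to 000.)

103

  ###|.  b7=0 t=0,i=6
  ##.|#  b6=1 t=0,i=0
  #.#|#  b5=1 t=0,i=1
  #..|.  b4=0 t=0,i=3
  .##|.  b3=0 t=0,i=5
  .#.|#  b2=1 t=0,i=2
  ..#|#  b1=1 t=0,i=4
  ...|#  b0=1 t=1,i=6
  bits 01100111 = 103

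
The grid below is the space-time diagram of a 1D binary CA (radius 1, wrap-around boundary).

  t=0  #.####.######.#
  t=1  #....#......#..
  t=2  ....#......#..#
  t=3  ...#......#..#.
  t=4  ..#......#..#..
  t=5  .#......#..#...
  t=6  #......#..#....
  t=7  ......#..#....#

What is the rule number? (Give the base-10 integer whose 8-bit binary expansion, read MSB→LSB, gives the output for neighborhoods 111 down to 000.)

  [7] ### => .  t=0,i=3
  [6] ##. => #  t=0,i=0
  [5] #.# => .  t=0,i=1
  [4] #.. => .  t=1,i=1
  [3] .## => .  t=0,i=2
  [2] .#. => .  t=1,i=0
  [1] ..# => #  t=1,i=4
  [0] ... => .  t=1,i=2
  bits 01000010 = 66

66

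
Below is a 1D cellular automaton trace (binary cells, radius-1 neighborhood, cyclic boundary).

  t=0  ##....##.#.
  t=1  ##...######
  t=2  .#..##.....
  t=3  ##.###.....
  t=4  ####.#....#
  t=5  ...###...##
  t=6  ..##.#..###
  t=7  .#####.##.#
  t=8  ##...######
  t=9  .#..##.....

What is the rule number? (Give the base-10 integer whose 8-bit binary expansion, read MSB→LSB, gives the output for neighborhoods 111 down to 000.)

110

  nb ###: next=.  (t=1,i=0, bit7=0)
  nb ##.: next=#  (t=0,i=1, bit6=1)
  nb #.#: next=#  (t=0,i=8, bit5=1)
  nb #..: next=.  (t=0,i=2, bit4=0)
  nb .##: next=#  (t=0,i=0, bit3=1)
  nb .#.: next=#  (t=0,i=9, bit2=1)
  nb ..#: next=#  (t=0,i=5, bit1=1)
  nb ...: next=.  (t=0,i=3, bit0=0)
  bits 01101110 = 110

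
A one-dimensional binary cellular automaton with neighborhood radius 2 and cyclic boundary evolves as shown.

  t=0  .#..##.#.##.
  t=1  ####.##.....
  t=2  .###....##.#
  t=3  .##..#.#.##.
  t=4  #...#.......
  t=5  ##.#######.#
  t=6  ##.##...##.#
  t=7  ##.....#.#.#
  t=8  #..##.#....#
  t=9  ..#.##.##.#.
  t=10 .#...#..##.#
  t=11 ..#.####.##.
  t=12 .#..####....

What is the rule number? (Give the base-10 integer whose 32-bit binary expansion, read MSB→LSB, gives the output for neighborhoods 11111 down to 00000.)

1687020317

  [31] ##### => .  t=5,i=5
  [30] ####. => #  t=1,i=2
  [29] ###.# => #  t=1,i=3
  [28] ###.. => .  t=2,i=3
  [27] ##.## => .  t=1,i=4
  [26] ##.#. => #  t=0,i=6
  [25] ##..# => .  t=0,i=11
  [24] ##... => .  t=1,i=7
  [23] #.### => #  t=2,i=1
  [22] #.##. => .  t=0,i=9
  [21] #.#.# => .  t=0,i=7
  [20] #.#.. => .  t=8,i=6
  [19] #..## => #  t=0,i=3
  [18] #..#. => #  t=0,i=0
  [17] #...# => .  t=4,i=2
  [16] #.... => #  t=1,i=8
  [15] .#### => #  t=1,i=1
  [14] .###. => #  t=2,i=2
  [13] .##.# => #  t=0,i=5
  [12] .##.. => .  t=0,i=10
  [11] .#.## => .  t=0,i=8
  [10] .#.#. => .  t=3,i=6
  [9] .#..# => #  t=0,i=2
  [8] .#... => #  t=4,i=1
  [7] ..### => .  t=1,i=0
  [6] ..##. => .  t=0,i=4
  [5] ..#.# => .  t=3,i=5
  [4] ..#.. => #  t=0,i=1
  [3] ...## => #  t=1,i=11
  [2] ...#. => #  t=4,i=3
  [1] ....# => .  t=1,i=10
  [0] ..... => #  t=1,i=9
  bits 01100100100011011110001100011101 = 1687020317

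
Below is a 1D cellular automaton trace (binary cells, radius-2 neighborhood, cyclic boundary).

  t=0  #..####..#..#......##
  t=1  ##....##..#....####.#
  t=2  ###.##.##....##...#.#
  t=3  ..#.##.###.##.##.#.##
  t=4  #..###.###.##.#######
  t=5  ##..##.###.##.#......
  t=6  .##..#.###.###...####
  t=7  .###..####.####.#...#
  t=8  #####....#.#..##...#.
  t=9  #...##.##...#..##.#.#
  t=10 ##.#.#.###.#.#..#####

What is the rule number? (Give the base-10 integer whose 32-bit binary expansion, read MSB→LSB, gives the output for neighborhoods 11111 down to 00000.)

  [31] ##### => .  t=4,i=16
  [30] ####. => .  t=0,i=5
  [29] ###.# => #  t=1,i=18
  [28] ###.. => #  t=0,i=0
  [27] ##.## => .  t=1,i=19
  [26] ##.#. => #  t=3,i=16
  [25] ##..# => #  t=0,i=1
  [24] ##... => #  t=1,i=2
  [23] #.### => #  t=1,i=20
  [22] #.##. => #  t=2,i=4
  [21] #.#.# => #  t=3,i=17
  [20] #.#.. => .  t=5,i=14
  [19] #..## => .  t=0,i=2
  [18] #..#. => .  t=0,i=8
  [17] #...# => .  t=2,i=16
  [16] #.... => .  t=0,i=14
  [15] .#### => .  t=0,i=4
  [14] .###. => #  t=0,i=20
  [13] .##.# => #  t=2,i=5
  [12] .##.. => #  t=1,i=7
  [11] .#.## => #  t=2,i=19
  [10] .#.#. => .  t=8,i=10
  [9] .#..# => #  t=0,i=10
  [8] .#... => .  t=0,i=13
  [7] ..### => .  t=0,i=3
  [6] ..##. => .  t=1,i=6
  [5] ..#.# => .  t=2,i=18
  [4] ..#.. => .  t=0,i=9
  [3] ...## => #  t=0,i=18
  [2] ...#. => #  t=2,i=17
  [1] ....# => #  t=0,i=17
  [0] ..... => #  t=0,i=15
  bits 00110111111000000111101000001111 = 937458191

937458191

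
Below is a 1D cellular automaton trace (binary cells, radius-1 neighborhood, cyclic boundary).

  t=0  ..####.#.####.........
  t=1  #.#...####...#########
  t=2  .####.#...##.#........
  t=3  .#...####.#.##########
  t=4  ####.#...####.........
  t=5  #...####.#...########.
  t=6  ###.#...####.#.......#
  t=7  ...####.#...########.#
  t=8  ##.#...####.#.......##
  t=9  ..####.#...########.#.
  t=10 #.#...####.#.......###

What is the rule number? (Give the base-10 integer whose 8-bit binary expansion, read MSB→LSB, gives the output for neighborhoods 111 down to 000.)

  nb ###: next=.  (t=0,i=3, bit7=0)
  nb ##.: next=.  (t=0,i=5, bit6=0)
  nb #.#: next=#  (t=0,i=6, bit5=1)
  nb #..: next=#  (t=0,i=13, bit4=1)
  nb .##: next=#  (t=0,i=2, bit3=1)
  nb .#.: next=#  (t=0,i=7, bit2=1)
  nb ..#: next=.  (t=0,i=1, bit1=0)
  nb ...: next=#  (t=0,i=0, bit0=1)
  bits 00111101 = 61

61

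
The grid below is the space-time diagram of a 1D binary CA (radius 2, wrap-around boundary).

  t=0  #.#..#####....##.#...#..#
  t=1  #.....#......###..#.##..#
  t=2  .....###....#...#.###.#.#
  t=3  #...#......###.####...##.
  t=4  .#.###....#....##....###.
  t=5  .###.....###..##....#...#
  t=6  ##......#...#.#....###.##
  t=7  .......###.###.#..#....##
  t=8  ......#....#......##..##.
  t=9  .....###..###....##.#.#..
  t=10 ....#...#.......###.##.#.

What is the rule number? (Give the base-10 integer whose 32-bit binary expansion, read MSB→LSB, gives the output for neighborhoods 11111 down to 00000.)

  [31] ##### => .  t=0,i=7
  [30] ####. => .  t=0,i=8
  [29] ###.# => .  t=2,i=20
  [28] ###.. => .  t=0,i=9
  [27] ##.## => .  t=3,i=14
  [26] ##.#. => .  t=0,i=1
  [25] ##..# => #  t=1,i=16
  [24] ##... => .  t=0,i=10
  [23] #.### => #  t=2,i=18
  [22] #.##. => #  t=1,i=20
  [21] #.#.# => #  t=2,i=22
  [20] #.#.. => .  t=0,i=2
  [19] #..## => .  t=0,i=4
  [18] #..#. => .  t=1,i=17
  [17] #...# => .  t=0,i=19
  [16] #.... => .  t=0,i=11
  [15] .#### => #  t=0,i=6
  [14] .###. => .  t=1,i=14
  [13] .##.# => #  t=0,i=0
  [12] .##.. => .  t=1,i=0
  [11] .#.## => #  t=1,i=19
  [10] .#.#. => #  t=2,i=23
  [9] .#..# => .  t=0,i=3
  [8] .#... => #  t=0,i=18
  [7] ..### => .  t=0,i=5
  [6] ..##. => #  t=0,i=14
  [5] ..#.# => #  t=1,i=18
  [4] ..#.. => #  t=0,i=21
  [3] ...## => #  t=0,i=13
  [2] ...#. => #  t=0,i=20
  [1] ....# => .  t=0,i=12
  [0] ..... => .  t=1,i=3
  bits 00000010111000001010110101111100 = 48278908

48278908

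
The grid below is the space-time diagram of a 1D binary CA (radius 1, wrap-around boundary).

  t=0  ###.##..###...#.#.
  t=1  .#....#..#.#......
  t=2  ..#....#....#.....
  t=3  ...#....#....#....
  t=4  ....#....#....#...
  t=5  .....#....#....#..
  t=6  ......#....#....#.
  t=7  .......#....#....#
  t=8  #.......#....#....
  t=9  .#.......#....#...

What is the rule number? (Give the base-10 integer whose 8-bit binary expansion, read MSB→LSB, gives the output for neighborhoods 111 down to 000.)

144

  ### -> #   bit 7 = 1  t=0,i=1
  ##. -> .   bit 6 = 0  t=0,i=2
  #.# -> .   bit 5 = 0  t=0,i=3
  #.. -> #   bit 4 = 1  t=0,i=6
  .## -> .   bit 3 = 0  t=0,i=0
  .#. -> .   bit 2 = 0  t=0,i=14
  ..# -> .   bit 1 = 0  t=0,i=7
  ... -> .   bit 0 = 0  t=0,i=12
  bits 10010000 = 144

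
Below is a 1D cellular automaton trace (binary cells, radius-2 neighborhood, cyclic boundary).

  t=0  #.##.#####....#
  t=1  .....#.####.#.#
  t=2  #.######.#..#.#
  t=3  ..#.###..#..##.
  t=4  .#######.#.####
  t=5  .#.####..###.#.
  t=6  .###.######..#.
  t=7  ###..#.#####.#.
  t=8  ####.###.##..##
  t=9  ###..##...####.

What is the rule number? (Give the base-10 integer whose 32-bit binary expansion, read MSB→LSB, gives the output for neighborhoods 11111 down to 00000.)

  [31] ##### => #  t=0,i=7
  [30] ####. => #  t=0,i=8
  [29] ###.# => .  t=1,i=10
  [28] ###.. => #  t=0,i=9
  [27] ##.## => .  t=0,i=1
  [26] ##.#. => .  t=1,i=11
  [25] ##..# => #  t=3,i=7
  [24] ##... => #  t=0,i=10
  [23] #.### => #  t=0,i=5
  [22] #.##. => .  t=0,i=2
  [21] #.#.# => #  t=1,i=12
  [20] #.#.. => #  t=1,i=14
  [19] #..## => #  t=3,i=11
  [18] #..#. => .  t=2,i=11
  [17] #...# => .  t=3,i=0
  [16] #.... => .  t=0,i=11
  [15] .#### => .  t=0,i=6
  [14] .###. => #  t=3,i=5
  [13] .##.# => .  t=0,i=0
  [12] .##.. => #  t=3,i=13
  [11] .#.## => #  t=1,i=6
  [10] .#.#. => .  t=1,i=13
  [9] .#..# => .  t=2,i=10
  [8] .#... => #  t=1,i=0
  [7] ..### => #  t=5,i=9
  [6] ..##. => #  t=0,i=14
  [5] ..#.# => #  t=1,i=5
  [4] ..#.. => #  t=3,i=9
  [3] ...## => .  t=0,i=13
  [2] ...#. => #  t=1,i=4
  [1] ....# => #  t=0,i=12
  [0] ..... => #  t=1,i=2
  bits 11010011101110000101100111110111 = 3552074231

3552074231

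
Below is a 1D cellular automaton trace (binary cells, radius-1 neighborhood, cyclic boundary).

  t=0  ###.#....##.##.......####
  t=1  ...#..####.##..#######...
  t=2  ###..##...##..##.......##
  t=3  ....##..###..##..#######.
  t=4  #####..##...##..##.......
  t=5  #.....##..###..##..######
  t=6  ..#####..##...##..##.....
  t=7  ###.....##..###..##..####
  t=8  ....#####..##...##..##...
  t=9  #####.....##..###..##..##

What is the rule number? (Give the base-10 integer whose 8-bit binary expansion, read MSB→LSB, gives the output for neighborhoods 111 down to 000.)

  [7] ### => .  t=0,i=0
  [6] ##. => .  t=0,i=2
  [5] #.# => #  t=0,i=3
  [4] #.. => .  t=0,i=5
  [3] .## => #  t=0,i=9
  [2] .#. => .  t=0,i=4
  [1] ..# => #  t=0,i=8
  [0] ... => #  t=0,i=6
  bits 00101011 = 43

43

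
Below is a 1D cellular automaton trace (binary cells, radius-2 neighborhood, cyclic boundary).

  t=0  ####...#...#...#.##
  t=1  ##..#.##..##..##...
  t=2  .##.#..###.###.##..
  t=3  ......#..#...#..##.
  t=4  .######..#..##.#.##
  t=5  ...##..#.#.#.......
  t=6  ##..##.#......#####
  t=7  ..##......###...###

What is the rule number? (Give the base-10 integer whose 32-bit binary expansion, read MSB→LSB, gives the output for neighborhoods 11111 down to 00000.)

  #####|#  b31=1 t=0,i=0
  ####.|.  b30=0 t=0,i=2
  ###.#|#  b29=1 t=2,i=9
  ###..|.  b28=0 t=0,i=3
  ##.##|.  b27=0 t=2,i=10
  ##.#.|.  b26=0 t=2,i=3
  ##..#|#  b25=1 t=1,i=2
  ##...|#  b24=1 t=0,i=4
  #.###|.  b23=0 t=0,i=17
  #.##.|.  b22=0 t=1,i=6
  #.#.#|.  b21=0 t=4,i=15
  #.#..|.  b20=0 t=2,i=4
  #..##|#  b19=1 t=1,i=9
  #..#.|.  b18=0 t=1,i=3
  #...#|.  b17=0 t=0,i=5
  #....|.  b16=0 t=3,i=0
  .####|.  b15=0 t=0,i=18
  .###.|.  b14=0 t=2,i=8
  .##.#|.  b13=0 t=2,i=2
  .##..|#  b12=1 t=1,i=1
  .#.##|.  b11=0 t=0,i=16
  .#.#.|.  b10=0 t=5,i=8
  .#..#|.  b9=0 t=2,i=5
  .#...|.  b8=0 t=0,i=8
  ..###|.  b7=0 t=2,i=7
  ..##.|.  b6=0 t=1,i=0
  ..#.#|#  b5=1 t=0,i=15
  ..#..|#  b4=1 t=0,i=7
  ...##|.  b3=0 t=1,i=18
  ...#.|#  b2=1 t=0,i=6
  ....#|#  b1=1 t=3,i=4
  .....|#  b0=1 t=3,i=1
  bits 10100011000010000001000000110111 = 2735214647

2735214647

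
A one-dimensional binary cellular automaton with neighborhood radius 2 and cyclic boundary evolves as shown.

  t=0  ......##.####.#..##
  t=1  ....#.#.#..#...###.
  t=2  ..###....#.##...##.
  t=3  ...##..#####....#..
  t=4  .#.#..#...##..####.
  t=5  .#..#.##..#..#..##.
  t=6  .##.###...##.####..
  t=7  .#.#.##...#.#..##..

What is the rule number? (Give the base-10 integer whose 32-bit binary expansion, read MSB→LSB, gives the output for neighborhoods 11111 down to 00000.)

1481132918

  #####|.  b31=0 t=3,i=9
  ####.|#  b30=1 t=0,i=11
  ###.#|.  b29=0 t=0,i=12
  ###..|#  b28=1 t=1,i=17
  ##.##|#  b27=1 t=0,i=8
  ##.#.|.  b26=0 t=0,i=13
  ##..#|.  b25=0 t=3,i=5
  ##...|.  b24=0 t=0,i=0
  #.###|.  b23=0 t=0,i=9
  #.##.|#  b22=1 t=2,i=11
  #.#.#|.  b21=0 t=1,i=6
  #.#..|.  b20=0 t=0,i=14
  #..##|#  b19=1 t=0,i=16
  #..#.|.  b18=0 t=1,i=10
  #...#|.  b17=0 t=1,i=13
  #....|.  b16=0 t=0,i=1
  .####|.  b15=0 t=0,i=10
  .###.|#  b14=1 t=1,i=16
  .##.#|.  b13=0 t=0,i=7
  .##..|.  b12=0 t=0,i=18
  .#.##|#  b11=1 t=2,i=10
  .#.#.|.  b10=0 t=1,i=5
  .#..#|#  b9=1 t=0,i=15
  .#...|#  b8=1 t=1,i=12
  ..###|.  b7=0 t=1,i=15
  ..##.|#  b6=1 t=0,i=6
  ..#.#|#  b5=1 t=1,i=4
  ..#..|#  b4=1 t=1,i=11
  ...##|.  b3=0 t=0,i=5
  ...#.|#  b2=1 t=1,i=3
  ....#|#  b1=1 t=0,i=4
  .....|.  b0=0 t=0,i=2
  bits 01011000010010000100101101110110 = 1481132918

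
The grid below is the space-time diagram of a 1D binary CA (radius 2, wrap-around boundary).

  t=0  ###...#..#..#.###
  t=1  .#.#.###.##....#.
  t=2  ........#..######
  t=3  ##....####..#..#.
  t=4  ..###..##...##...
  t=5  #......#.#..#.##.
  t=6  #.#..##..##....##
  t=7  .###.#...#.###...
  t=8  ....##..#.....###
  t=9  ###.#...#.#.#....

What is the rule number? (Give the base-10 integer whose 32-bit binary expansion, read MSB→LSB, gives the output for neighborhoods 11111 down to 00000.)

  [31] ##### => .  t=0,i=0
  [30] ####. => #  t=0,i=1
  [29] ###.# => .  t=1,i=7
  [28] ###.. => .  t=0,i=2
  [27] ##.## => #  t=1,i=8
  [26] ##.#. => #  t=5,i=16
  [25] ##..# => .  t=3,i=10
  [24] ##... => #  t=0,i=3
  [23] #.### => .  t=0,i=14
  [22] #.##. => .  t=1,i=9
  [21] #.#.# => .  t=1,i=3
  [20] #.#.. => #  t=5,i=0
  [19] #..## => .  t=2,i=10
  [18] #..#. => .  t=0,i=8
  [17] #...# => .  t=0,i=4
  [16] #.... => #  t=1,i=12
  [15] .#### => #  t=0,i=15
  [14] .###. => .  t=1,i=6
  [13] .##.# => #  t=5,i=15
  [12] .##.. => .  t=1,i=10
  [11] .#.## => .  t=0,i=13
  [10] .#.#. => .  t=1,i=2
  [9] .#..# => #  t=0,i=7
  [8] .#... => .  t=5,i=1
  [7] ..### => .  t=2,i=11
  [6] ..##. => #  t=4,i=7
  [5] ..#.# => .  t=0,i=12
  [4] ..#.. => #  t=0,i=6
  [3] ...## => .  t=3,i=5
  [2] ...#. => #  t=0,i=5
  [1] ....# => #  t=1,i=13
  [0] ..... => .  t=2,i=2
  bits 01001101000100011010001001010110 = 1293001302

1293001302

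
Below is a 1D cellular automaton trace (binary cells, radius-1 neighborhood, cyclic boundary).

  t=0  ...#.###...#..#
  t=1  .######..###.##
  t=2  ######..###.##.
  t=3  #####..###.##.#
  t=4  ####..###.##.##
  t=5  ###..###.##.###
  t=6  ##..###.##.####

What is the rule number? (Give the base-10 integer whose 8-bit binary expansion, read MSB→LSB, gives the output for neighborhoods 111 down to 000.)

  [7] ### => #  t=0,i=6
  [6] ##. => .  t=0,i=7
  [5] #.# => #  t=0,i=4
  [4] #.. => .  t=0,i=0
  [3] .## => #  t=0,i=5
  [2] .#. => #  t=0,i=3
  [1] ..# => #  t=0,i=2
  [0] ... => #  t=0,i=1
  bits 10101111 = 175

175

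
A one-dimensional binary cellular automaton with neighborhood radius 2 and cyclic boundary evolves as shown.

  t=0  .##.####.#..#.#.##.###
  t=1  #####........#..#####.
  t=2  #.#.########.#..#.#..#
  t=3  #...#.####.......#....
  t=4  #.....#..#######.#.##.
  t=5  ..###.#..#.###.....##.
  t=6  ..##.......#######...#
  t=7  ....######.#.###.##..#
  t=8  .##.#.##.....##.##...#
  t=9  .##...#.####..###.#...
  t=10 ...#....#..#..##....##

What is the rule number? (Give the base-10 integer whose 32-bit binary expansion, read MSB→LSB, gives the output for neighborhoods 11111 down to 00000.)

2579588243

  [31] ##### => #  t=1,i=2
  [30] ####. => .  t=0,i=6
  [29] ###.# => .  t=0,i=7
  [28] ###.. => #  t=1,i=4
  [27] ##.## => #  t=0,i=0
  [26] ##.#. => .  t=0,i=8
  [25] ##..# => .  t=7,i=19
  [24] ##... => #  t=1,i=5
  [23] #.### => #  t=0,i=4
  [22] #.##. => #  t=0,i=1
  [21] #.#.# => .  t=0,i=14
  [20] #.#.. => .  t=0,i=9
  [19] #..## => .  t=1,i=15
  [18] #..#. => .  t=0,i=11
  [17] #...# => .  t=3,i=2
  [16] #.... => #  t=1,i=6
  [15] .#### => .  t=0,i=5
  [14] .###. => #  t=0,i=20
  [13] .##.# => #  t=0,i=2
  [12] .##.. => .  t=5,i=20
  [11] .#.## => .  t=0,i=15
  [10] .#.#. => #  t=0,i=13
  [9] .#..# => .  t=0,i=10
  [8] .#... => .  t=3,i=1
  [7] ..### => #  t=1,i=16
  [6] ..##. => .  t=2,i=21
  [5] ..#.# => .  t=0,i=12
  [4] ..#.. => #  t=1,i=13
  [3] ...## => .  t=5,i=1
  [2] ...#. => .  t=1,i=12
  [1] ....# => #  t=1,i=11
  [0] ..... => #  t=1,i=7
  bits 10011001110000010110010010010011 = 2579588243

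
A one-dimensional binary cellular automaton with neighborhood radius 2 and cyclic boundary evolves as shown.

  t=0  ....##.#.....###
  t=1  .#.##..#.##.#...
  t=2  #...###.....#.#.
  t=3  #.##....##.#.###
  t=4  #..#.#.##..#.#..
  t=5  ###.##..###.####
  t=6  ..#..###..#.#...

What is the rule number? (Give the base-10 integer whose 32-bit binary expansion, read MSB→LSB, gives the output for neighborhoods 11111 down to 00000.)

582948445

  #####|.  b31=0 t=5,i=0
  ####.|.  b30=0 t=3,i=15
  ###.#|#  b29=1 t=3,i=0
  ###..|.  b28=0 t=0,i=15
  ##.##|.  b27=0 t=3,i=1
  ##.#.|.  b26=0 t=0,i=6
  ##..#|#  b25=1 t=1,i=5
  ##...|.  b24=0 t=0,i=0
  #.###|#  b23=1 t=3,i=13
  #.##.|.  b22=0 t=1,i=3
  #.#.#|#  b21=1 t=2,i=14
  #.#..|#  b20=1 t=0,i=7
  #..##|#  b19=1 t=5,i=7
  #..#.|#  b18=1 t=1,i=6
  #...#|#  b17=1 t=2,i=2
  #....|#  b16=1 t=0,i=1
  .####|.  b15=0 t=3,i=14
  .###.|.  b14=0 t=0,i=14
  .##.#|.  b13=0 t=0,i=5
  .##..|#  b12=1 t=1,i=4
  .#.##|.  b11=0 t=1,i=2
  .#.#.|#  b10=1 t=2,i=13
  .#..#|#  b9=1 t=4,i=1
  .#...|.  b8=0 t=0,i=8
  ..###|.  b7=0 t=0,i=13
  ..##.|#  b6=1 t=0,i=4
  ..#.#|.  b5=0 t=1,i=1
  ..#..|#  b4=1 t=4,i=0
  ...##|#  b3=1 t=0,i=3
  ...#.|#  b2=1 t=1,i=0
  ....#|.  b1=0 t=0,i=2
  .....|#  b0=1 t=0,i=10
  bits 00100010101111110001011001011101 = 582948445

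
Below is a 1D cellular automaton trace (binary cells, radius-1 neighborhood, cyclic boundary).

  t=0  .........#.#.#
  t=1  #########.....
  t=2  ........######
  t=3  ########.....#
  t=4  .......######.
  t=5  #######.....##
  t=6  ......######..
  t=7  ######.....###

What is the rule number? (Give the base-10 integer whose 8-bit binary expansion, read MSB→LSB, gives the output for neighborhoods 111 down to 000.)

83

  [7] ### => .  t=1,i=1
  [6] ##. => #  t=1,i=8
  [5] #.# => .  t=0,i=10
  [4] #.. => #  t=0,i=0
  [3] .## => .  t=1,i=0
  [2] .#. => .  t=0,i=9
  [1] ..# => #  t=0,i=8
  [0] ... => #  t=0,i=1
  bits 01010011 = 83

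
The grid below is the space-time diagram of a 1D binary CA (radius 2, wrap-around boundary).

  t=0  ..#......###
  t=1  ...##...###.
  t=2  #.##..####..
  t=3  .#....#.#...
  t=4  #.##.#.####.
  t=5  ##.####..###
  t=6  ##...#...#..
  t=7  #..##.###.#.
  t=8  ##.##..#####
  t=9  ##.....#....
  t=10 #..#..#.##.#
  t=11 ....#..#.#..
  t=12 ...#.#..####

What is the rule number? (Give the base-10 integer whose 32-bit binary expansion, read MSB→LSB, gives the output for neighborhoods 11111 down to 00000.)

1681092556

  ##### -> .   bit 31 = 0  t=5,i=11
  ####. -> #   bit 30 = 1  t=2,i=8
  ###.# -> #   bit 29 = 1  t=4,i=10
  ###.. -> .   bit 28 = 0  t=0,i=11
  ##.## -> .   bit 27 = 0  t=5,i=2
  ##.#. -> #   bit 26 = 1  t=4,i=4
  ##..# -> .   bit 25 = 0  t=0,i=0
  ##... -> .   bit 24 = 0  t=1,i=5
  #.### -> .   bit 23 = 0  t=4,i=7
  #.##. -> .   bit 22 = 0  t=2,i=2
  #.#.# -> #   bit 21 = 1  t=4,i=0
  #.#.. -> #   bit 20 = 1  t=3,i=8
  #..## -> .   bit 19 = 0  t=2,i=5
  #..#. -> .   bit 18 = 0  t=0,i=1
  #...# -> #   bit 17 = 1  t=1,i=6
  #.... -> #   bit 16 = 1  t=0,i=4
  .#### -> .   bit 15 = 0  t=2,i=7
  .###. -> #   bit 14 = 1  t=0,i=10
  .##.# -> #   bit 13 = 1  t=4,i=3
  .##.. -> .   bit 12 = 0  t=1,i=4
  .#.## -> #   bit 11 = 1  t=2,i=1
  .#.#. -> #   bit 10 = 1  t=3,i=7
  .#..# -> #   bit 9 = 1  t=6,i=10
  .#... -> #   bit 8 = 1  t=0,i=3
  ..### -> #   bit 7 = 1  t=0,i=9
  ..##. -> #   bit 6 = 1  t=1,i=3
  ..#.# -> .   bit 5 = 0  t=2,i=0
  ..#.. -> .   bit 4 = 0  t=0,i=2
  ...## -> #   bit 3 = 1  t=0,i=8
  ...#. -> #   bit 2 = 1  t=3,i=0
  ....# -> .   bit 1 = 0  t=0,i=7
  ..... -> .   bit 0 = 0  t=0,i=5
  bits 01100100001100110110111111001100 = 1681092556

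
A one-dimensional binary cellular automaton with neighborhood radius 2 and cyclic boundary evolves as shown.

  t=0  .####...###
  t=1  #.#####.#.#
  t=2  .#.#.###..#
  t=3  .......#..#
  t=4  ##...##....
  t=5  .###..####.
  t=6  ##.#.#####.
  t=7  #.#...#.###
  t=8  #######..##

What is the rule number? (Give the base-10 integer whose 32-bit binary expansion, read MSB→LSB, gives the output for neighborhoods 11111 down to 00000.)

  ##### -> .   bit 31 = 0  t=1,i=4
  ####. -> #   bit 30 = 1  t=0,i=3
  ###.# -> #   bit 29 = 1  t=0,i=10
  ###.. -> #   bit 28 = 1  t=0,i=4
  ##.## -> #   bit 27 = 1  t=0,i=0
  ##.#. -> #   bit 26 = 1  t=1,i=7
  ##..# -> .   bit 25 = 0  t=2,i=8
  ##... -> #   bit 24 = 1  t=0,i=5
  #.### -> .   bit 23 = 0  t=0,i=1
  #.##. -> #   bit 22 = 1  t=1,i=10
  #.#.# -> .   bit 21 = 0  t=1,i=8
  #.#.. -> #   bit 20 = 1  t=7,i=2
  #..## -> #   bit 19 = 1  t=5,i=0
  #..#. -> .   bit 18 = 0  t=2,i=9
  #...# -> #   bit 17 = 1  t=0,i=6
  #.... -> #   bit 16 = 1  t=3,i=1
  .#### -> #   bit 15 = 1  t=0,i=2
  .###. -> .   bit 14 = 0  t=0,i=9
  .##.# -> .   bit 13 = 0  t=1,i=0
  .##.. -> #   bit 12 = 1  t=4,i=1
  .#.## -> .   bit 11 = 0  t=1,i=9
  .#.#. -> .   bit 10 = 0  t=2,i=0
  .#..# -> .   bit 9 = 0  t=3,i=8
  .#... -> #   bit 8 = 1  t=3,i=0
  ..### -> #   bit 7 = 1  t=0,i=8
  ..##. -> .   bit 6 = 0  t=4,i=0
  ..#.# -> #   bit 5 = 1  t=2,i=10
  ..#.. -> .   bit 4 = 0  t=3,i=7
  ...## -> .   bit 3 = 0  t=0,i=7
  ...#. -> #   bit 2 = 1  t=3,i=6
  ....# -> #   bit 1 = 1  t=3,i=5
  ..... -> .   bit 0 = 0  t=3,i=2
  bits 01111101010110111001000110100110 = 2103153062

2103153062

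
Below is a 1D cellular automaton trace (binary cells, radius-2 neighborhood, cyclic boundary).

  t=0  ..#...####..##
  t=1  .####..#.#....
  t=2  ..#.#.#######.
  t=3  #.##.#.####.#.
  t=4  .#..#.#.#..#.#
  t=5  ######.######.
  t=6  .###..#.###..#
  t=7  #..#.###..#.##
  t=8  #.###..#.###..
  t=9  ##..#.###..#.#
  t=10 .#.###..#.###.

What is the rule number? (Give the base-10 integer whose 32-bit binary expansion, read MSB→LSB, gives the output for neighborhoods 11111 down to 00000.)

  [31] ##### => #  t=2,i=8
  [30] ####. => .  t=0,i=8
  [29] ###.# => .  t=3,i=10
  [28] ###.. => #  t=0,i=9
  [27] ##.## => #  t=5,i=6
  [26] ##.#. => #  t=3,i=4
  [25] ##..# => .  t=0,i=0
  [24] ##... => .  t=2,i=13
  [23] #.### => .  t=2,i=6
  [22] #.##. => .  t=3,i=2
  [21] #.#.# => .  t=2,i=4
  [20] #.#.. => #  t=1,i=9
  [19] #..## => .  t=0,i=11
  [18] #..#. => #  t=0,i=1
  [17] #...# => #  t=0,i=4
  [16] #.... => #  t=1,i=11
  [15] .#### => #  t=0,i=7
  [14] .###. => .  t=6,i=2
  [13] .##.# => .  t=3,i=3
  [12] .##.. => .  t=0,i=13
  [11] .#.## => #  t=2,i=5
  [10] .#.#. => #  t=1,i=8
  [9] .#..# => #  t=4,i=2
  [8] .#... => #  t=0,i=3
  [7] ..### => .  t=0,i=6
  [6] ..##. => .  t=0,i=12
  [5] ..#.# => #  t=1,i=7
  [4] ..#.. => #  t=0,i=2
  [3] ...## => .  t=0,i=5
  [2] ...#. => .  t=2,i=1
  [1] ....# => .  t=1,i=13
  [0] ..... => #  t=1,i=12
  bits 10011100000101111000111100110001 = 2618789681

2618789681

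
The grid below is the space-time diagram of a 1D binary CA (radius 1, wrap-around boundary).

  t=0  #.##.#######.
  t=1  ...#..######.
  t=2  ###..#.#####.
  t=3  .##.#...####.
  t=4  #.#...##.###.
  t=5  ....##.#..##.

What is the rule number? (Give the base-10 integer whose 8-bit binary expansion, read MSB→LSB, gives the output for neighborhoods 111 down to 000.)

195

  ###|#  b7=1 t=0,i=6
  ##.|#  b6=1 t=0,i=3
  #.#|.  b5=0 t=0,i=1
  #..|.  b4=0 t=1,i=4
  .##|.  b3=0 t=0,i=2
  .#.|.  b2=0 t=0,i=0
  ..#|#  b1=1 t=1,i=2
  ...|#  b0=1 t=1,i=0
  bits 11000011 = 195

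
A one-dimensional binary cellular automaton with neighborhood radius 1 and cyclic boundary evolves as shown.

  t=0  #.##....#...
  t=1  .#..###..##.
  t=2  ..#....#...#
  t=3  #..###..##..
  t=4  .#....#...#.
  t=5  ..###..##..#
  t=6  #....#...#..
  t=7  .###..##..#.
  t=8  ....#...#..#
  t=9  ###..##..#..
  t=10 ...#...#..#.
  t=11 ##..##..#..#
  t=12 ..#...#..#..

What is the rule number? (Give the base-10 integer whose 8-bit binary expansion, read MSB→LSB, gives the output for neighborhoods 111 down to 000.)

49

  ###|.  b7=0 t=1,i=5
  ##.|.  b6=0 t=0,i=3
  #.#|#  b5=1 t=0,i=1
  #..|#  b4=1 t=0,i=4
  .##|.  b3=0 t=0,i=2
  .#.|.  b2=0 t=0,i=0
  ..#|.  b1=0 t=0,i=7
  ...|#  b0=1 t=0,i=5
  bits 00110001 = 49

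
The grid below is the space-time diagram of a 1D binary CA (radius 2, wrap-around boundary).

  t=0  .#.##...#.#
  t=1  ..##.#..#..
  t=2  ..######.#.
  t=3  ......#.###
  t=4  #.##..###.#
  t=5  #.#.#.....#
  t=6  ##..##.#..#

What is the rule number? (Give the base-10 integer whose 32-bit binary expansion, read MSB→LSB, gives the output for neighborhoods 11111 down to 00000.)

1473522529

  #####|.  b31=0 t=2,i=4
  ####.|#  b30=1 t=2,i=6
  ###.#|.  b29=0 t=2,i=7
  ###..|#  b28=1 t=3,i=10
  ##.##|.  b27=0 t=4,i=1
  ##.#.|#  b26=1 t=1,i=4
  ##..#|#  b25=1 t=4,i=4
  ##...|#  b24=1 t=0,i=5
  #.###|#  b23=1 t=3,i=8
  #.##.|#  b22=1 t=0,i=3
  #.#.#|.  b21=0 t=0,i=1
  #.#..|#  b20=1 t=1,i=5
  #..##|.  b19=0 t=4,i=5
  #..#.|#  b18=1 t=1,i=7
  #...#|.  b17=0 t=0,i=6
  #....|.  b16=0 t=1,i=10
  .####|.  b15=0 t=2,i=3
  .###.|.  b14=0 t=3,i=9
  .##.#|#  b13=1 t=1,i=3
  .##..|.  b12=0 t=0,i=4
  .#.##|#  b11=1 t=0,i=2
  .#.#.|.  b10=0 t=0,i=0
  .#..#|#  b9=1 t=1,i=6
  .#...|#  b8=1 t=1,i=9
  ..###|.  b7=0 t=2,i=2
  ..##.|#  b6=1 t=1,i=2
  ..#.#|#  b5=1 t=0,i=8
  ..#..|.  b4=0 t=1,i=8
  ...##|.  b3=0 t=1,i=1
  ...#.|.  b2=0 t=0,i=7
  ....#|.  b1=0 t=1,i=0
  .....|#  b0=1 t=3,i=2
  bits 01010111110101000010101101100001 = 1473522529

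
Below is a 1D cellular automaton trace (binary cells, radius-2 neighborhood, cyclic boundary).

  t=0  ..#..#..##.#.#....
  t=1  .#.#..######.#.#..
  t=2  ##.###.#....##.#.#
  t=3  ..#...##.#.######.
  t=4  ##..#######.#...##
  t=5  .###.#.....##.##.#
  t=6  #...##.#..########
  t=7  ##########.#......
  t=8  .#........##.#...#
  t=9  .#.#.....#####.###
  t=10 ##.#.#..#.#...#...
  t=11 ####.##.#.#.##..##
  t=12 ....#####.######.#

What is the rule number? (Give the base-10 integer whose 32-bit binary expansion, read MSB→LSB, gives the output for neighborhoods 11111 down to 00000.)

  nb #####: next=.  (t=1,i=8, bit31=0)
  nb ####.: next=.  (t=1,i=10, bit30=0)
  nb ###.#: next=.  (t=1,i=11, bit29=0)
  nb ###..: next=#  (t=3,i=16, bit28=1)
  nb ##.##: next=#  (t=2,i=2, bit27=1)
  nb ##.#.: next=#  (t=0,i=10, bit26=1)
  nb ##..#: next=#  (t=4,i=2, bit25=1)
  nb ##...: next=#  (t=3,i=17, bit24=1)
  nb #.###: next=.  (t=2,i=3, bit23=0)
  nb #.##.: next=#  (t=5,i=14, bit22=1)
  nb #.#.#: next=#  (t=0,i=11, bit21=1)
  nb #.#..: next=#  (t=0,i=13, bit20=1)
  nb #..##: next=#  (t=0,i=7, bit19=1)
  nb #..#.: next=.  (t=0,i=4, bit18=0)
  nb #...#: next=#  (t=1,i=17, bit17=1)
  nb #....: next=#  (t=0,i=15, bit16=1)
  nb .####: next=#  (t=1,i=7, bit15=1)
  nb .###.: next=.  (t=2,i=0, bit14=0)
  nb .##.#: next=#  (t=0,i=9, bit13=1)
  nb .##..: next=#  (t=11,i=13, bit12=1)
  nb .#.##: next=#  (t=2,i=16, bit11=1)
  nb .#.#.: next=.  (t=0,i=12, bit10=0)
  nb .#..#: next=#  (t=0,i=3, bit9=1)
  nb .#...: next=.  (t=0,i=14, bit8=0)
  nb ..###: next=.  (t=1,i=6, bit7=0)
  nb ..##.: next=#  (t=0,i=8, bit6=1)
  nb ..#.#: next=#  (t=1,i=1, bit5=1)
  nb ..#..: next=.  (t=0,i=2, bit4=0)
  nb ...##: next=#  (t=2,i=11, bit3=1)
  nb ...#.: next=#  (t=0,i=1, bit2=1)
  nb ....#: next=.  (t=0,i=0, bit1=0)
  nb .....: next=.  (t=0,i=16, bit0=0)
  bits 00011111011110111011101001101100 = 528202348

528202348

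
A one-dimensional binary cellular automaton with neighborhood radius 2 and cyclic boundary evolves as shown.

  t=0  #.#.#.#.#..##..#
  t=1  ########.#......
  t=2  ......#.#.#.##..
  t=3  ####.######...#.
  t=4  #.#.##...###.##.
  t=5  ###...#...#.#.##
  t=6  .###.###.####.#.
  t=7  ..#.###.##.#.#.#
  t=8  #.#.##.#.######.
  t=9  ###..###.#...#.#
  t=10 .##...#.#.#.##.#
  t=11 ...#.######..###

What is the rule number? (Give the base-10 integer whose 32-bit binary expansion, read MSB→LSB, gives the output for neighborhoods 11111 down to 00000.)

1570793269

  nb #####: next=.  (t=1,i=2, bit31=0)
  nb ####.: next=#  (t=1,i=6, bit30=1)
  nb ###.#: next=.  (t=1,i=7, bit29=0)
  nb ###..: next=#  (t=3,i=10, bit28=1)
  nb ##.##: next=#  (t=3,i=4, bit27=1)
  nb ##.#.: next=#  (t=0,i=1, bit26=1)
  nb ##..#: next=.  (t=0,i=13, bit25=0)
  nb ##...: next=#  (t=2,i=14, bit24=1)
  nb #.###: next=#  (t=3,i=0, bit23=1)
  nb #.##.: next=.  (t=2,i=12, bit22=0)
  nb #.#.#: next=#  (t=0,i=2, bit21=1)
  nb #.#..: next=.  (t=0,i=8, bit20=0)
  nb #..##: next=.  (t=0,i=10, bit19=0)
  nb #..#.: next=.  (t=7,i=1, bit18=0)
  nb #...#: next=.  (t=3,i=12, bit17=0)
  nb #....: next=.  (t=1,i=11, bit16=0)
  nb .####: next=.  (t=1,i=1, bit15=0)
  nb .###.: next=#  (t=4,i=10, bit14=1)
  nb .##.#: next=#  (t=0,i=0, bit13=1)
  nb .##..: next=.  (t=0,i=12, bit12=0)
  nb .#.##: next=.  (t=2,i=11, bit11=0)
  nb .#.#.: next=#  (t=0,i=3, bit10=1)
  nb .#..#: next=#  (t=0,i=9, bit9=1)
  nb .#...: next=#  (t=1,i=10, bit8=1)
  nb ..###: next=.  (t=1,i=0, bit7=0)
  nb ..##.: next=.  (t=0,i=11, bit6=0)
  nb ..#.#: next=#  (t=2,i=6, bit5=1)
  nb ..#..: next=#  (t=5,i=6, bit4=1)
  nb ...##: next=.  (t=1,i=15, bit3=0)
  nb ...#.: next=#  (t=2,i=5, bit2=1)
  nb ....#: next=.  (t=1,i=14, bit1=0)
  nb .....: next=#  (t=1,i=12, bit0=1)
  bits 01011101101000000110011100110101 = 1570793269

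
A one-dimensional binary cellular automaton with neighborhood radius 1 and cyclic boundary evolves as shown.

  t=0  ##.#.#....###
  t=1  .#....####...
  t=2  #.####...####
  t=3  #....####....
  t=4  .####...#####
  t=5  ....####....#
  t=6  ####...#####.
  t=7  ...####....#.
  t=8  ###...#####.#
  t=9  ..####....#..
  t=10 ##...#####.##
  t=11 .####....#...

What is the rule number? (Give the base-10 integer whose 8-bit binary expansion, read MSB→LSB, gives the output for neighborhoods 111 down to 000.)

  nb ###: next=.  (t=0,i=0, bit7=0)
  nb ##.: next=#  (t=0,i=1, bit6=1)
  nb #.#: next=.  (t=0,i=2, bit5=0)
  nb #..: next=#  (t=0,i=6, bit4=1)
  nb .##: next=.  (t=0,i=10, bit3=0)
  nb .#.: next=.  (t=0,i=3, bit2=0)
  nb ..#: next=#  (t=0,i=9, bit1=1)
  nb ...: next=#  (t=0,i=7, bit0=1)
  bits 01010011 = 83

83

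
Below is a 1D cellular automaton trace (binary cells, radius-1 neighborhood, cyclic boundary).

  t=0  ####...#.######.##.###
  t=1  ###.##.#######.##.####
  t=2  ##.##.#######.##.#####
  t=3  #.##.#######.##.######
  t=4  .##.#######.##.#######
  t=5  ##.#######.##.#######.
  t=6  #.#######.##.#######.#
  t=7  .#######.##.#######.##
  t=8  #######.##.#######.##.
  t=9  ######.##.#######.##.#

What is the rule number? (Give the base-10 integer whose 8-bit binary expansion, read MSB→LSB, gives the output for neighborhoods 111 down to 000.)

189

  ###|#  b7=1 t=0,i=0
  ##.|.  b6=0 t=0,i=3
  #.#|#  b5=1 t=0,i=8
  #..|#  b4=1 t=0,i=4
  .##|#  b3=1 t=0,i=9
  .#.|#  b2=1 t=0,i=7
  ..#|.  b1=0 t=0,i=6
  ...|#  b0=1 t=0,i=5
  bits 10111101 = 189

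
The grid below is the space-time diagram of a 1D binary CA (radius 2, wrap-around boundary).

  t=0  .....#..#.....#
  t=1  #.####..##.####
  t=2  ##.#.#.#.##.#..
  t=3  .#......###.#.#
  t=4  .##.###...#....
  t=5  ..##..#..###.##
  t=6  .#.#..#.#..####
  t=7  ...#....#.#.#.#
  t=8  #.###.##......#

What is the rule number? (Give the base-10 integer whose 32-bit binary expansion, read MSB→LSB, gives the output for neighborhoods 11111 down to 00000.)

945338647

  ##### -> .   bit 31 = 0  t=1,i=13
  ####. -> .   bit 30 = 0  t=1,i=4
  ###.# -> #   bit 29 = 1  t=1,i=0
  ###.. -> #   bit 28 = 1  t=1,i=5
  ##.## -> #   bit 27 = 1  t=1,i=1
  ##.#. -> .   bit 26 = 0  t=2,i=2
  ##..# -> .   bit 25 = 0  t=1,i=6
  ##... -> .   bit 24 = 0  t=4,i=7
  #.### -> .   bit 23 = 0  t=1,i=2
  #.##. -> #   bit 22 = 1  t=2,i=9
  #.#.# -> .   bit 21 = 0  t=2,i=3
  #.#.. -> #   bit 20 = 1  t=2,i=12
  #..## -> #   bit 19 = 1  t=1,i=7
  #..#. -> .   bit 18 = 0  t=0,i=7
  #...# -> .   bit 17 = 0  t=4,i=8
  #.... -> .   bit 16 = 0  t=0,i=1
  .#### -> #   bit 15 = 1  t=1,i=3
  .###. -> .   bit 14 = 0  t=3,i=9
  .##.# -> #   bit 13 = 1  t=1,i=9
  .##.. -> #   bit 12 = 1  t=5,i=3
  .#.## -> #   bit 11 = 1  t=2,i=8
  .#.#. -> .   bit 10 = 0  t=2,i=4
  .#..# -> .   bit 9 = 0  t=0,i=6
  .#... -> #   bit 8 = 1  t=0,i=0
  ..### -> .   bit 7 = 0  t=3,i=8
  ..##. -> .   bit 6 = 0  t=1,i=8
  ..#.# -> .   bit 5 = 0  t=6,i=6
  ..#.. -> #   bit 4 = 1  t=0,i=5
  ...## -> .   bit 3 = 0  t=3,i=7
  ...#. -> #   bit 2 = 1  t=0,i=4
  ....# -> #   bit 1 = 1  t=0,i=3
  ..... -> #   bit 0 = 1  t=0,i=2
  bits 00111000010110001011100100010111 = 945338647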